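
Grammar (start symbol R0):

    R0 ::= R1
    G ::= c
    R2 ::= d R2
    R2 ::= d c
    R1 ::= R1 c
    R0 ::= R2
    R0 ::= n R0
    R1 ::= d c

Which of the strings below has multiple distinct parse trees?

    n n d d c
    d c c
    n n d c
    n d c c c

n n d c

n n d d c: 1 tree
d c c: 1 tree
n n d c: 2 trees
n d c c c: 1 tree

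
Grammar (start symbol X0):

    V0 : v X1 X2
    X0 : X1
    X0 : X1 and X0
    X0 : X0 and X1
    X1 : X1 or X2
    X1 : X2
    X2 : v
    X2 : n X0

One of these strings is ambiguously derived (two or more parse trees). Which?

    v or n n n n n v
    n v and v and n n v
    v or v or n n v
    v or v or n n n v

n v and v and n n v

v or n n n n n v: 1 tree
n v and v and n n v: 12 trees
v or v or n n v: 1 tree
v or v or n n n v: 1 tree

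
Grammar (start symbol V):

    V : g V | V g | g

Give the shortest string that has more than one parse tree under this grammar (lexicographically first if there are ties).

g g

length 1: no string has ≥2 trees
length 2: g g has 2 parse trees

Two derivations of g g:
  V ⇒ g V ⇒ g g
  V ⇒ V g ⇒ g g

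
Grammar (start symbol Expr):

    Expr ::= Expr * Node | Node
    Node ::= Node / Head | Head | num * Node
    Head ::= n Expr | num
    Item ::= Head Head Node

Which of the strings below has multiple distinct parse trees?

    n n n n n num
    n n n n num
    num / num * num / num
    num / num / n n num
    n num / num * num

n num / num * num

n n n n n num: 1 tree
n n n n num: 1 tree
num / num * num / num: 1 tree
num / num / n n num: 1 tree
n num / num * num: 3 trees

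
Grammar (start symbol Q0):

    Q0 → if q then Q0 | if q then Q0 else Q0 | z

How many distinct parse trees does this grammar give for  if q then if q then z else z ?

Parse trees for if q then if q then z else z:
  [Q0 if q then [Q0 if q then [Q0 z] else [Q0 z]]]
  [Q0 if q then [Q0 if q then [Q0 z]] else [Q0 z]]

2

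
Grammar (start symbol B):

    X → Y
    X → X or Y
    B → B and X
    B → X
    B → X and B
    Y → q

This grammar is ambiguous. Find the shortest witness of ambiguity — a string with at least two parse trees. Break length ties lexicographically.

length 1: no string has ≥2 trees
length 3: q and q has 2 parse trees

Two derivations of q and q:
  B ⇒ B and X ⇒ X and X ⇒ Y and X ⇒ q and X ⇒ q and Y ⇒ q and q
  B ⇒ X and B ⇒ Y and B ⇒ q and B ⇒ q and X ⇒ q and Y ⇒ q and q

q and q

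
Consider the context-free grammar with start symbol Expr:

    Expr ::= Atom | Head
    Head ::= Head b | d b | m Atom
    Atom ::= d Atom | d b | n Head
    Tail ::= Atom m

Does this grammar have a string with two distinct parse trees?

Ambiguous

Witness: d b

Derivation 1: Expr ⇒ Atom ⇒ d b
Derivation 2: Expr ⇒ Head ⇒ d b

Two distinct leftmost derivations for the same string.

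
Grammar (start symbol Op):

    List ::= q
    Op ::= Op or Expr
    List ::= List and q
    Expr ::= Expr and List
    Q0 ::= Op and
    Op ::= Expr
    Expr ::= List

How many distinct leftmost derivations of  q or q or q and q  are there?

2

Parse trees for q or q or q and q:
  [Op [Op [Op [Expr [List q]]] or [Expr [List q]]] or [Expr [Expr [List q]] and [List q]]]
  [Op [Op [Op [Expr [List q]]] or [Expr [List q]]] or [Expr [List [List q] and q]]]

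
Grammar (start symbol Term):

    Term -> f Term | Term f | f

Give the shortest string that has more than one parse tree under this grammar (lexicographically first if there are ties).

length 1: no string has ≥2 trees
length 2: f f has 2 parse trees

Two derivations of f f:
  Term ⇒ f Term ⇒ f f
  Term ⇒ Term f ⇒ f f

f f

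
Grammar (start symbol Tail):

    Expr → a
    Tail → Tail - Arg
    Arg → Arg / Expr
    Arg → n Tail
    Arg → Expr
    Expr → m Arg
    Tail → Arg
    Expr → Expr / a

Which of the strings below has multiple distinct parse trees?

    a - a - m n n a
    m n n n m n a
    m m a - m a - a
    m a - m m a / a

a - a - m n n a: 1 tree
m n n n m n a: 1 tree
m m a - m a - a: 1 tree
m a - m m a / a: 6 trees

m a - m m a / a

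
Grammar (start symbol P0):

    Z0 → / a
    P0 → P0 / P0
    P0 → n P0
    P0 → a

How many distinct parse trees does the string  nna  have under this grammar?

1

Parse trees for nna:
  [P0 n [P0 n [P0 a]]]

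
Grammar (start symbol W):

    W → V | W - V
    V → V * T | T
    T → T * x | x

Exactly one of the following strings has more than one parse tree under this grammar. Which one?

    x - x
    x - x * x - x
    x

x - x: 1 tree
x - x * x - x: 2 trees
x: 1 tree

x - x * x - x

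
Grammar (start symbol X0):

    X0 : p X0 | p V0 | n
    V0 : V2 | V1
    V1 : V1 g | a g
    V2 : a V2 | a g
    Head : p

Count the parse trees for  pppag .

2

Parse trees for pppag:
  [X0 p [X0 p [X0 p [V0 [V2 a g]]]]]
  [X0 p [X0 p [X0 p [V0 [V1 a g]]]]]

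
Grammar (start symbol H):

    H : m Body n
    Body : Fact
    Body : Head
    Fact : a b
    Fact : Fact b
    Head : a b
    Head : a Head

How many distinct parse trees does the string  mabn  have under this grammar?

2

Parse trees for mabn:
  [H m [Body [Fact a b]] n]
  [H m [Body [Head a b]] n]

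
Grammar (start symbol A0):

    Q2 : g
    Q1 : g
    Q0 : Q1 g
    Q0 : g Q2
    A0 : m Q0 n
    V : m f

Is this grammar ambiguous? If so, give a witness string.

Ambiguous

Witness: m g g n

Derivation 1: A0 ⇒ m Q0 n ⇒ m Q1 g n ⇒ m g g n
Derivation 2: A0 ⇒ m Q0 n ⇒ m g Q2 n ⇒ m g g n

Two distinct leftmost derivations for the same string.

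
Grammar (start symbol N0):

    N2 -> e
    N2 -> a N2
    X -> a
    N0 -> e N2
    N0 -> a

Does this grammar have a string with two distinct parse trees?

(X is unreachable from N0, so its rules don't affect L(N0).) Each reachable nonterminal has at most one production per leading terminal, and all productions are right-linear; the derivation is determined token-by-token.

Unambiguous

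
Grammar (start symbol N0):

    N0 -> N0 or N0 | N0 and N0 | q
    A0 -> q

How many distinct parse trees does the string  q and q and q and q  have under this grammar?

Parse trees for q and q and q and q:
  [N0 [N0 q] and [N0 [N0 q] and [N0 [N0 q] and [N0 q]]]]
  [N0 [N0 q] and [N0 [N0 [N0 q] and [N0 q]] and [N0 q]]]
  [N0 [N0 [N0 q] and [N0 q]] and [N0 [N0 q] and [N0 q]]]
  [N0 [N0 [N0 q] and [N0 [N0 q] and [N0 q]]] and [N0 q]]
  [N0 [N0 [N0 [N0 q] and [N0 q]] and [N0 q]] and [N0 q]]

5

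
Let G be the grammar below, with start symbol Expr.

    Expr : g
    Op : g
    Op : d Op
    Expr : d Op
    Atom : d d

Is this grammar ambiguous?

(Atom is unreachable from Expr, so its rules don't affect L(Expr).) Each reachable nonterminal has at most one production per leading terminal, and all productions are right-linear; the derivation is determined token-by-token.

Unambiguous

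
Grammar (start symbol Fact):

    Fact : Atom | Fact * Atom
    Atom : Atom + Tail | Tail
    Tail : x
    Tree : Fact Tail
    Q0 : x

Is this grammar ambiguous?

Only Fact, Atom, Tail are reachable from Fact; ignoring the rest: Fact → Fact * Atom | Atom  ;  Atom → Atom + Tail | Tail  — a left-associative chain with Tail at the bottom. Each string factors uniquely by precedence.

Unambiguous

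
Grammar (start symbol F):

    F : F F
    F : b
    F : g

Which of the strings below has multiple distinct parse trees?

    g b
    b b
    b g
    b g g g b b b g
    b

b g g g b b b g

g b: 1 tree
b b: 1 tree
b g: 1 tree
b g g g b b b g: 429 trees
b: 1 tree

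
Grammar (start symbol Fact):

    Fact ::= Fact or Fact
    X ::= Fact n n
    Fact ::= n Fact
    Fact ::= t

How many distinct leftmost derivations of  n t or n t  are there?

Parse trees for n t or n t:
  [Fact [Fact n [Fact t]] or [Fact n [Fact t]]]
  [Fact n [Fact [Fact t] or [Fact n [Fact t]]]]

2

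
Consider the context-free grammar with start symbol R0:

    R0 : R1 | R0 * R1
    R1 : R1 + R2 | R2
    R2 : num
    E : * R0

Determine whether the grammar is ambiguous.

Only R0, R1, R2 are reachable from R0; ignoring the rest: The grammar is stratified — R0 handles '*' (left-recursive), R1 handles '+', R2 atoms. Each operator has a fixed associativity and precedence level, so every string has one parse.

Unambiguous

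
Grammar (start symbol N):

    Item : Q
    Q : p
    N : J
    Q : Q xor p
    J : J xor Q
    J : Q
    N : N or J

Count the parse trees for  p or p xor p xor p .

Parse trees for p or p xor p xor p:
  [N [N [J [Q p]]] or [J [J [Q p]] xor [Q [Q p] xor p]]]
  [N [N [J [Q p]]] or [J [J [J [Q p]] xor [Q p]] xor [Q p]]]
  [N [N [J [Q p]]] or [J [J [Q [Q p] xor p]] xor [Q p]]]
  [N [N [J [Q p]]] or [J [Q [Q [Q p] xor p] xor p]]]

4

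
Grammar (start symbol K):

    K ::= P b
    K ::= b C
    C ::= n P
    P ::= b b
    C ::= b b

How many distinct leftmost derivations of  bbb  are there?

2

Parse trees for bbb:
  [K [P b b] b]
  [K b [C b b]]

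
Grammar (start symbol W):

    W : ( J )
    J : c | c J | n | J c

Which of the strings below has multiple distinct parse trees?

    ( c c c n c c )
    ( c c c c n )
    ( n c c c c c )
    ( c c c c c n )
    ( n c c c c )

( c c c n c c )

( c c c n c c ): 10 trees
( c c c c n ): 1 tree
( n c c c c c ): 1 tree
( c c c c c n ): 1 tree
( n c c c c ): 1 tree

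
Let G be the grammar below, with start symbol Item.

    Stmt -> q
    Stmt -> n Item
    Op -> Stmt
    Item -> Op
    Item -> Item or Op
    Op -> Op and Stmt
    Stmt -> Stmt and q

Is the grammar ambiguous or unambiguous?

Witness: q and q

Derivation 1: Item ⇒ Op ⇒ Stmt ⇒ Stmt and q ⇒ q and q
Derivation 2: Item ⇒ Op ⇒ Op and Stmt ⇒ Stmt and Stmt ⇒ q and Stmt ⇒ q and q

Two distinct leftmost derivations for the same string.

Ambiguous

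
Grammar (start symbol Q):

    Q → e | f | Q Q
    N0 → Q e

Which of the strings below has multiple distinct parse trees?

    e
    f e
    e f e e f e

e f e e f e

e: 1 tree
f e: 1 tree
e f e e f e: 42 trees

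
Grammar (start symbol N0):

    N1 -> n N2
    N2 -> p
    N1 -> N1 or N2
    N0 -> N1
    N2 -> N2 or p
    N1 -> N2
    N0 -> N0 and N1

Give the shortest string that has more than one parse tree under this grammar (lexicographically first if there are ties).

p or p

length 1: no string has ≥2 trees
length 2: no string has ≥2 trees
length 3: p or p has 2 parse trees

Two derivations of p or p:
  N0 ⇒ N1 ⇒ N1 or N2 ⇒ N2 or N2 ⇒ p or N2 ⇒ p or p
  N0 ⇒ N1 ⇒ N2 ⇒ N2 or p ⇒ p or p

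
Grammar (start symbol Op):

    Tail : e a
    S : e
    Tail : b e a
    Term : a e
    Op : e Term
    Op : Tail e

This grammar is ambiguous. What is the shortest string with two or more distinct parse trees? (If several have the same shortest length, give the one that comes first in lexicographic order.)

e a e

length 3: e a e has 2 parse trees

Two derivations of e a e:
  Op ⇒ e Term ⇒ e a e
  Op ⇒ Tail e ⇒ e a e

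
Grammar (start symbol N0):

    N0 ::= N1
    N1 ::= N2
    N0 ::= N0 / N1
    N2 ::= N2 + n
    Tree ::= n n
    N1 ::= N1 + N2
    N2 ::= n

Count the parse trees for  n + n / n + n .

4

Parse trees for n + n / n + n:
  [N0 [N0 [N1 [N2 [N2 n] + n]]] / [N1 [N2 [N2 n] + n]]]
  [N0 [N0 [N1 [N2 [N2 n] + n]]] / [N1 [N1 [N2 n]] + [N2 n]]]
  [N0 [N0 [N1 [N1 [N2 n]] + [N2 n]]] / [N1 [N2 [N2 n] + n]]]
  [N0 [N0 [N1 [N1 [N2 n]] + [N2 n]]] / [N1 [N1 [N2 n]] + [N2 n]]]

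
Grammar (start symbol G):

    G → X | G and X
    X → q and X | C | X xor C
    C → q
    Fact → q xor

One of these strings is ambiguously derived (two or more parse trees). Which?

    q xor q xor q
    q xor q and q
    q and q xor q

q and q xor q

q xor q xor q: 1 tree
q xor q and q: 1 tree
q and q xor q: 3 trees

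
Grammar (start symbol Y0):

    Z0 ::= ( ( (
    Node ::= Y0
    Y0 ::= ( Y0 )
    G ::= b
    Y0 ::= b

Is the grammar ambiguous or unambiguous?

Unambiguous

Only Y0 is reachable from Y0; ignoring the rest: Each string is a nest of matched brackets around a single atom. An opening bracket forces the recursive rule; an atom forces the base rule.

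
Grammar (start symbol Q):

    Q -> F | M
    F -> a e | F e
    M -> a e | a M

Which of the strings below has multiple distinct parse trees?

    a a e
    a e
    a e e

a a e: 1 tree
a e: 2 trees
a e e: 1 tree

a e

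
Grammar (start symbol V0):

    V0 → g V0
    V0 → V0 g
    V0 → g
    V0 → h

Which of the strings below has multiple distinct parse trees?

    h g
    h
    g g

g g

h g: 1 tree
h: 1 tree
g g: 2 trees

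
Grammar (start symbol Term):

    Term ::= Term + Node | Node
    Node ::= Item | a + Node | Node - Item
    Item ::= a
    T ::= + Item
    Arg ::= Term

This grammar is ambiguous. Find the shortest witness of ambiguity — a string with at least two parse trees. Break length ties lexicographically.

a + a

length 1: no string has ≥2 trees
length 3: a + a has 2 parse trees

Two derivations of a + a:
  Term ⇒ Term + Node ⇒ Node + Node ⇒ Item + Node ⇒ a + Node ⇒ a + Item ⇒ a + a
  Term ⇒ Node ⇒ a + Node ⇒ a + Item ⇒ a + a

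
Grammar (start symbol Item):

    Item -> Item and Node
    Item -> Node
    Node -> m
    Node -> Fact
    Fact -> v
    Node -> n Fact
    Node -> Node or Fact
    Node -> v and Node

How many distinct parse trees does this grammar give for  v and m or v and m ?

Parse trees for v and m or v and m:
  [Item [Item [Item [Node [Fact v]]] and [Node [Node m] or [Fact v]]] and [Node m]]
  [Item [Item [Node [Node v and [Node m]] or [Fact v]]] and [Node m]]
  [Item [Item [Node v and [Node [Node m] or [Fact v]]]] and [Node m]]

3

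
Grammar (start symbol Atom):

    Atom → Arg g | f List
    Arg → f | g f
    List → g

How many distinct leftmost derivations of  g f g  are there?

Parse trees for g f g:
  [Atom [Arg g f] g]

1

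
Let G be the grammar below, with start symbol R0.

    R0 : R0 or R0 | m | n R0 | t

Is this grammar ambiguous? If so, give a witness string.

Ambiguous

Witness: n m or m

Derivation 1: R0 ⇒ R0 or R0 ⇒ n R0 or R0 ⇒ n m or R0 ⇒ n m or m
Derivation 2: R0 ⇒ n R0 ⇒ n R0 or R0 ⇒ n m or R0 ⇒ n m or m

Two distinct leftmost derivations for the same string.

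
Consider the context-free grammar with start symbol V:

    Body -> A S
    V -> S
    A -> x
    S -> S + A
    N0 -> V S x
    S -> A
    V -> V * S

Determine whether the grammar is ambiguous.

Unambiguous

(N0, Body are unreachable from V, so their rules don't affect L(V).) This is a standard precedence ladder (V over S over A), with each level left-recursive on its own operator ('*' at V, '+' at S). That structure is LR(1), hence unambiguous.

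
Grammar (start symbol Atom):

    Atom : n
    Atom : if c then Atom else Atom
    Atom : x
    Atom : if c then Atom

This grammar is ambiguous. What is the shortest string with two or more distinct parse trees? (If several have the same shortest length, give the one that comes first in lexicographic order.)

if c then if c then n else n

length 1: no string has ≥2 trees
length 4: no string has ≥2 trees
length 6: no string has ≥2 trees
length 7: no string has ≥2 trees
length 9: if c then if c then n else n has 2 parse trees

Two derivations of if c then if c then n else n:
  Atom ⇒ if c then Atom else Atom ⇒ if c then if c then Atom else Atom ⇒ if c then if c then n else Atom ⇒ if c then if c then n else n
  Atom ⇒ if c then Atom ⇒ if c then if c then Atom else Atom ⇒ if c then if c then n else Atom ⇒ if c then if c then n else n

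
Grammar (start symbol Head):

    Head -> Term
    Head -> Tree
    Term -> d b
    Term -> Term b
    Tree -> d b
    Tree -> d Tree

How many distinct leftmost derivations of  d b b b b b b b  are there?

Parse trees for d b b b b b b b:
  [Head [Term [Term [Term [Term [Term [Term [Term d b] b] b] b] b] b] b]]

1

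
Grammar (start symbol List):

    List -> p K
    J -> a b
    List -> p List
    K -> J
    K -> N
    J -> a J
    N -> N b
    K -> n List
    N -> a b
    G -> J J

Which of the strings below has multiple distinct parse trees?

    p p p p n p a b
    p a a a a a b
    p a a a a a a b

p p p p n p a b

p p p p n p a b: 2 trees
p a a a a a b: 1 tree
p a a a a a a b: 1 tree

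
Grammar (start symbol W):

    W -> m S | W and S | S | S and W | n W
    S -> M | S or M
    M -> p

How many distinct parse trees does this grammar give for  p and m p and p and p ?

3

Parse trees for p and m p and p and p:
  [W [W [W [S [M p]] and [W m [S [M p]]]] and [S [M p]]] and [S [M p]]]
  [W [W [S [M p]] and [W [W m [S [M p]]] and [S [M p]]]] and [S [M p]]]
  [W [S [M p]] and [W [W [W m [S [M p]]] and [S [M p]]] and [S [M p]]]]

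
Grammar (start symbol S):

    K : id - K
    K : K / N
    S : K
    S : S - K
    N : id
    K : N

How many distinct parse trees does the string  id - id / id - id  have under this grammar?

Parse trees for id - id / id - id:
  [S [S [K id - [K [K [N id]] / [N id]]]] - [K [N id]]]
  [S [S [K [K id - [K [N id]]] / [N id]]] - [K [N id]]]
  [S [S [S [K [N id]]] - [K [K [N id]] / [N id]]] - [K [N id]]]

3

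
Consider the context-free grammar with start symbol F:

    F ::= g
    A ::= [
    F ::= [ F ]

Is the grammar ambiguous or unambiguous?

(A is unreachable from F, so its rules don't affect L(F).) L(F) is { openⁿ atom closeⁿ : n ≥ 0 }. The bracket depth fixes n, and the derivation is forced at every step.

Unambiguous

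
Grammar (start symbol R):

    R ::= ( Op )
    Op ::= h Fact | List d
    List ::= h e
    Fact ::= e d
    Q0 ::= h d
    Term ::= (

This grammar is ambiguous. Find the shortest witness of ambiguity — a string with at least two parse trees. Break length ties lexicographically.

( h e d )

length 5: ( h e d ) has 2 parse trees

Two derivations of ( h e d ):
  R ⇒ ( Op ) ⇒ ( h Fact ) ⇒ ( h e d )
  R ⇒ ( Op ) ⇒ ( List d ) ⇒ ( h e d )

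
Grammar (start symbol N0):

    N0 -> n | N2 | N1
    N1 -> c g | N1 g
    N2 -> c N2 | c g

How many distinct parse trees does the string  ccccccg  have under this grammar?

1

Parse trees for ccccccg:
  [N0 [N2 c [N2 c [N2 c [N2 c [N2 c [N2 c g]]]]]]]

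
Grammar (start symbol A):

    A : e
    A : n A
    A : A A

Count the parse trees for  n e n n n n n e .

Parse trees for n e n n n n n e:
  [A n [A [A e] [A n [A n [A n [A n [A n [A e]]]]]]]]
  [A [A n [A e]] [A n [A n [A n [A n [A n [A e]]]]]]]

2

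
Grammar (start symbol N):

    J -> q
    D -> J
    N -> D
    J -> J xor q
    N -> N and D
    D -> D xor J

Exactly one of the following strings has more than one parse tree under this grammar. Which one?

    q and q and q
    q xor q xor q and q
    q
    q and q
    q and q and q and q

q xor q xor q and q

q and q and q: 1 tree
q xor q xor q and q: 4 trees
q: 1 tree
q and q: 1 tree
q and q and q and q: 1 tree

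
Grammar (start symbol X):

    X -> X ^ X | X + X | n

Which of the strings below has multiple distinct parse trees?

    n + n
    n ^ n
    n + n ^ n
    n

n + n: 1 tree
n ^ n: 1 tree
n + n ^ n: 2 trees
n: 1 tree

n + n ^ n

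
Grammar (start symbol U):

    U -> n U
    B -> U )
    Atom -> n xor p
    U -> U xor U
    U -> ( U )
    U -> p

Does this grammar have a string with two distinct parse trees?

Ambiguous

Witness: n p xor p

Derivation 1: U ⇒ n U ⇒ n U xor U ⇒ n p xor U ⇒ n p xor p
Derivation 2: U ⇒ U xor U ⇒ n U xor U ⇒ n p xor U ⇒ n p xor p

Two distinct leftmost derivations for the same string.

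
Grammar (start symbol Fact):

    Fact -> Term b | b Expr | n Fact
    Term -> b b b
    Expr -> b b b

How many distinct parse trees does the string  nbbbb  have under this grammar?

2

Parse trees for nbbbb:
  [Fact n [Fact [Term b b b] b]]
  [Fact n [Fact b [Expr b b b]]]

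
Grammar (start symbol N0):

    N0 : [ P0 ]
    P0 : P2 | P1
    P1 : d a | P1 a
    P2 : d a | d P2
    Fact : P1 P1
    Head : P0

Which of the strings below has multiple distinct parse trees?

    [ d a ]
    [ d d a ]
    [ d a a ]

[ d a ]: 2 trees
[ d d a ]: 1 tree
[ d a a ]: 1 tree

[ d a ]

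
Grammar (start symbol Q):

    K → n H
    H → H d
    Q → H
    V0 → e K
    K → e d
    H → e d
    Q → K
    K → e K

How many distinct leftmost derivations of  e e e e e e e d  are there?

1

Parse trees for e e e e e e e d:
  [Q [K e [K e [K e [K e [K e [K e [K e d]]]]]]]]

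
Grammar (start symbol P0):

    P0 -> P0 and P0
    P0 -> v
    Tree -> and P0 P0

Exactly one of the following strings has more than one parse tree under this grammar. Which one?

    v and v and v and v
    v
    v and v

v and v and v and v: 5 trees
v: 1 tree
v and v: 1 tree

v and v and v and v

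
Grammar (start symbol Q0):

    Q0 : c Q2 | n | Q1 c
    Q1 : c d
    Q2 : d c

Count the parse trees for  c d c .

2

Parse trees for c d c:
  [Q0 c [Q2 d c]]
  [Q0 [Q1 c d] c]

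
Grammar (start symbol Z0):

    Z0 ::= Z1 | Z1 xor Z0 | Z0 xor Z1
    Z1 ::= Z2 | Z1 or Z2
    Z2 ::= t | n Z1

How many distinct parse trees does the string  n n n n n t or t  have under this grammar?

Parse trees for n n n n n t or t:
  [Z0 [Z1 [Z2 n [Z1 [Z2 n [Z1 [Z2 n [Z1 [Z2 n [Z1 [Z2 n [Z1 [Z1 [Z2 t]] or [Z2 t]]]]]]]]]]]]]
  [Z0 [Z1 [Z2 n [Z1 [Z2 n [Z1 [Z2 n [Z1 [Z2 n [Z1 [Z1 [Z2 n [Z1 [Z2 t]]]] or [Z2 t]]]]]]]]]]]
  [Z0 [Z1 [Z2 n [Z1 [Z2 n [Z1 [Z2 n [Z1 [Z1 [Z2 n [Z1 [Z2 n [Z1 [Z2 t]]]]]] or [Z2 t]]]]]]]]]
  [Z0 [Z1 [Z2 n [Z1 [Z2 n [Z1 [Z1 [Z2 n [Z1 [Z2 n [Z1 [Z2 n [Z1 [Z2 t]]]]]]]] or [Z2 t]]]]]]]
  [Z0 [Z1 [Z2 n [Z1 [Z1 [Z2 n [Z1 [Z2 n [Z1 [Z2 n [Z1 [Z2 n [Z1 [Z2 t]]]]]]]]]] or [Z2 t]]]]]
  [Z0 [Z1 [Z1 [Z2 n [Z1 [Z2 n [Z1 [Z2 n [Z1 [Z2 n [Z1 [Z2 n [Z1 [Z2 t]]]]]]]]]]]] or [Z2 t]]]

6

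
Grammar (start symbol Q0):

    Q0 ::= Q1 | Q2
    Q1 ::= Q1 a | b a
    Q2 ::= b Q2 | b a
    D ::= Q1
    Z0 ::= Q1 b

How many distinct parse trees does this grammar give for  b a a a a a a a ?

Parse trees for b a a a a a a a:
  [Q0 [Q1 [Q1 [Q1 [Q1 [Q1 [Q1 [Q1 b a] a] a] a] a] a] a]]

1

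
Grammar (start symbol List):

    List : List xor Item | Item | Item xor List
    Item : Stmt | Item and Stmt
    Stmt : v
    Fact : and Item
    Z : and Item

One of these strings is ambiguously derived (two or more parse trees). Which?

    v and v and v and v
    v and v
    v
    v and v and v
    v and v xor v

v and v xor v

v and v and v and v: 1 tree
v and v: 1 tree
v: 1 tree
v and v and v: 1 tree
v and v xor v: 2 trees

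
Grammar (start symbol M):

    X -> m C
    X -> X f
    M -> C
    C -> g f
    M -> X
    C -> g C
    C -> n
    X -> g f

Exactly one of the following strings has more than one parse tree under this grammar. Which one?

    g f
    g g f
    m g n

g f

g f: 2 trees
g g f: 1 tree
m g n: 1 tree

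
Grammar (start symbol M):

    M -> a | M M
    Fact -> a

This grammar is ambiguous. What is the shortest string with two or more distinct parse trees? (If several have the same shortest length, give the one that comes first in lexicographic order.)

a a a

length 1: no string has ≥2 trees
length 2: no string has ≥2 trees
length 3: a a a has 2 parse trees

Two derivations of a a a:
  M ⇒ M M ⇒ a M ⇒ a M M ⇒ a a M ⇒ a a a
  M ⇒ M M ⇒ M M M ⇒ a M M ⇒ a a M ⇒ a a a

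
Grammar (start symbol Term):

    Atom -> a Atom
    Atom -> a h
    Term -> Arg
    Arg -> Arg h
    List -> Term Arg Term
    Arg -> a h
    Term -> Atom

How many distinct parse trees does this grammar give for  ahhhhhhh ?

1

Parse trees for ahhhhhhh:
  [Term [Arg [Arg [Arg [Arg [Arg [Arg [Arg a h] h] h] h] h] h] h]]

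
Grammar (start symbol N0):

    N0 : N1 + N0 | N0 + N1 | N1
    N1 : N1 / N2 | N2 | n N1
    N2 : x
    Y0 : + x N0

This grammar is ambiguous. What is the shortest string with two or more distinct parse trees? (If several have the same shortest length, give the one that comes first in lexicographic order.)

x + x

length 1: no string has ≥2 trees
length 2: no string has ≥2 trees
length 3: x + x has 2 parse trees

Two derivations of x + x:
  N0 ⇒ N1 + N0 ⇒ N2 + N0 ⇒ x + N0 ⇒ x + N1 ⇒ x + N2 ⇒ x + x
  N0 ⇒ N0 + N1 ⇒ N1 + N1 ⇒ N2 + N1 ⇒ x + N1 ⇒ x + N2 ⇒ x + x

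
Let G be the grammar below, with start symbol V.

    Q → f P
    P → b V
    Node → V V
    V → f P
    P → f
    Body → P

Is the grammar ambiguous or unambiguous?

Unambiguous

Only V, P are reachable from V; ignoring the rest: Restricted to the reachable nonterminals, every rule has the form A → t or A → t B, and no two rules for the same A share a first terminal. The grammar encodes a DFA — one run per string.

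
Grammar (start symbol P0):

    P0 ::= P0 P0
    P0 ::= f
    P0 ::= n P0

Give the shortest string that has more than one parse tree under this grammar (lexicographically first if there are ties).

length 1: no string has ≥2 trees
length 2: no string has ≥2 trees
length 3: f f f has 2 parse trees

Two derivations of f f f:
  P0 ⇒ P0 P0 ⇒ P0 P0 P0 ⇒ f P0 P0 ⇒ f f P0 ⇒ f f f
  P0 ⇒ P0 P0 ⇒ f P0 ⇒ f P0 P0 ⇒ f f P0 ⇒ f f f

f f f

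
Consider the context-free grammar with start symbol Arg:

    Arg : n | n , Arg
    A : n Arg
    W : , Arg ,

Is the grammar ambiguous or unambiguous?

Unambiguous

(A, W are unreachable from Arg, so their rules don't affect L(Arg).) The reachable grammar is A → atom sep A | atom. Each atom is followed by either the separator (recurse) or end-of-string (stop) — no choice point.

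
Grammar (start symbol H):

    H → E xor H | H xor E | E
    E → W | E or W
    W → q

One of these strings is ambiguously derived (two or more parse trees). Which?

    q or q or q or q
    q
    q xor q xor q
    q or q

q xor q xor q

q or q or q or q: 1 tree
q: 1 tree
q xor q xor q: 4 trees
q or q: 1 tree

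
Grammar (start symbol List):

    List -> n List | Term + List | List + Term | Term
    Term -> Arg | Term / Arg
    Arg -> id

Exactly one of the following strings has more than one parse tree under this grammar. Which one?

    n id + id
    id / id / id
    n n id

n id + id

n id + id: 3 trees
id / id / id: 1 tree
n n id: 1 tree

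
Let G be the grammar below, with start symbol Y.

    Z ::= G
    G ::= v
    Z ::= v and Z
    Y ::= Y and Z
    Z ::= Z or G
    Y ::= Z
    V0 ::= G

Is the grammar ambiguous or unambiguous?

Witness: v and v

Derivation 1: Y ⇒ Y and Z ⇒ Z and Z ⇒ G and Z ⇒ v and Z ⇒ v and G ⇒ v and v
Derivation 2: Y ⇒ Z ⇒ v and Z ⇒ v and G ⇒ v and v

Two distinct leftmost derivations for the same string.

Ambiguous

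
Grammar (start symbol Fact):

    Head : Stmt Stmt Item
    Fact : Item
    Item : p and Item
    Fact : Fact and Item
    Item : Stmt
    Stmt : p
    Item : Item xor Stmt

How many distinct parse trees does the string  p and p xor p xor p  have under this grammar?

Parse trees for p and p xor p xor p:
  [Fact [Item p and [Item [Item [Item [Stmt p]] xor [Stmt p]] xor [Stmt p]]]]
  [Fact [Item [Item p and [Item [Item [Stmt p]] xor [Stmt p]]] xor [Stmt p]]]
  [Fact [Item [Item [Item p and [Item [Stmt p]]] xor [Stmt p]] xor [Stmt p]]]
  [Fact [Fact [Item [Stmt p]]] and [Item [Item [Item [Stmt p]] xor [Stmt p]] xor [Stmt p]]]

4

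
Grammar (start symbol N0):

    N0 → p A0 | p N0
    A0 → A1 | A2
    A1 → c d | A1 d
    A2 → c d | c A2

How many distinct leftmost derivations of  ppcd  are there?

2

Parse trees for ppcd:
  [N0 p [N0 p [A0 [A1 c d]]]]
  [N0 p [N0 p [A0 [A2 c d]]]]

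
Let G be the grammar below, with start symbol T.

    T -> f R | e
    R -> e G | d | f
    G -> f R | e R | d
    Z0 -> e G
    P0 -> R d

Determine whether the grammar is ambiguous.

(Z0, P0 are unreachable from T, so their rules don't affect L(T).) Restricted to the reachable nonterminals, every rule has the form A → t or A → t B, and no two rules for the same A share a first terminal. The grammar encodes a DFA — one run per string.

Unambiguous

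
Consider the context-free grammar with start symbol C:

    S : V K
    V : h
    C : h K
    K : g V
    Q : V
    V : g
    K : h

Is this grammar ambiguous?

Unambiguous

(Q, S are unreachable from C, so their rules don't affect L(C).) The reachable rules are right-linear with at most one rule per (nonterminal, next-terminal) pair. Each input token forces the next rule, so parsing is deterministic.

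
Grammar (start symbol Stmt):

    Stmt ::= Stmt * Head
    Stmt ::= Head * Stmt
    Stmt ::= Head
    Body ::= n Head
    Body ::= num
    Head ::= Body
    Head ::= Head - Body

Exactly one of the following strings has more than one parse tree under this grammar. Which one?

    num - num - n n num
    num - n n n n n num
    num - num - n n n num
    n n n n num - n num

n n n n num - n num

num - num - n n num: 1 tree
num - n n n n n num: 1 tree
num - num - n n n num: 1 tree
n n n n num - n num: 5 trees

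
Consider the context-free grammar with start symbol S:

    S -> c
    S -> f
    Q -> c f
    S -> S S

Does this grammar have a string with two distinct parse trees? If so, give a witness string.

Ambiguous

Witness: c c c

Derivation 1: S ⇒ S S ⇒ c S ⇒ c S S ⇒ c c S ⇒ c c c
Derivation 2: S ⇒ S S ⇒ S S S ⇒ c S S ⇒ c c S ⇒ c c c

Two distinct leftmost derivations for the same string.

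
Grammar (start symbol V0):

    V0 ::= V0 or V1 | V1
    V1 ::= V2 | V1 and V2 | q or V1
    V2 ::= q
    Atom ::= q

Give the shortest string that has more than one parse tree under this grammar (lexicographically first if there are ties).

length 1: no string has ≥2 trees
length 3: q or q has 2 parse trees

Two derivations of q or q:
  V0 ⇒ V0 or V1 ⇒ V1 or V1 ⇒ V2 or V1 ⇒ q or V1 ⇒ q or V2 ⇒ q or q
  V0 ⇒ V1 ⇒ q or V1 ⇒ q or V2 ⇒ q or q

q or q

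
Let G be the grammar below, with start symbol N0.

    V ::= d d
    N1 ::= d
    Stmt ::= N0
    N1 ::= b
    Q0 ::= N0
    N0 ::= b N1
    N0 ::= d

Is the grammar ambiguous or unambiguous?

Only N0, N1 are reachable from N0; ignoring the rest: Restricted to the reachable nonterminals, every rule has the form A → t or A → t B, and no two rules for the same A share a first terminal. The grammar encodes a DFA — one run per string.

Unambiguous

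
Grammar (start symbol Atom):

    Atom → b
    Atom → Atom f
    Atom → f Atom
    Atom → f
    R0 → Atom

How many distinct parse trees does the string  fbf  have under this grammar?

Parse trees for fbf:
  [Atom [Atom f [Atom b]] f]
  [Atom f [Atom [Atom b] f]]

2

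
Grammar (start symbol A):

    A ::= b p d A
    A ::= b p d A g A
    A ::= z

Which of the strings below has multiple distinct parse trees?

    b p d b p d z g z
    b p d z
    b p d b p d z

b p d b p d z g z: 2 trees
b p d z: 1 tree
b p d b p d z: 1 tree

b p d b p d z g z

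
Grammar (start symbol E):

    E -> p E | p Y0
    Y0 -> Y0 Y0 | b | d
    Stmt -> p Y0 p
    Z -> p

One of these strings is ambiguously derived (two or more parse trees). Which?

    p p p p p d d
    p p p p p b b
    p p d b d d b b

p p d b d d b b

p p p p p d d: 1 tree
p p p p p b b: 1 tree
p p d b d d b b: 42 trees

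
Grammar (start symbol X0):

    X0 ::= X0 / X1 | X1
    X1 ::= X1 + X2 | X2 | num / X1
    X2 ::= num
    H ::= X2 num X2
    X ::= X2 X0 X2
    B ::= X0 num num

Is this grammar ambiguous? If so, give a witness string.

Witness: num / num

Derivation 1: X0 ⇒ X0 / X1 ⇒ X1 / X1 ⇒ X2 / X1 ⇒ num / X1 ⇒ num / X2 ⇒ num / num
Derivation 2: X0 ⇒ X1 ⇒ num / X1 ⇒ num / X2 ⇒ num / num

Two distinct leftmost derivations for the same string.

Ambiguous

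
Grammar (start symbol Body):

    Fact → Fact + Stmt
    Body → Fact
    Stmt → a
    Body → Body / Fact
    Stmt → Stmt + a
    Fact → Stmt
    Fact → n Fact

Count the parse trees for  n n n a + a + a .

19

Parse trees for n n n a + a + a (showing first 6 of 19):
  [Body [Fact [Fact n [Fact n [Fact n [Fact [Stmt a]]]]] + [Stmt [Stmt a] + a]]]
  [Body [Fact [Fact [Fact n [Fact n [Fact n [Fact [Stmt a]]]]] + [Stmt a]] + [Stmt a]]]
  [Body [Fact [Fact n [Fact [Fact n [Fact n [Fact [Stmt a]]]] + [Stmt a]]] + [Stmt a]]]
  [Body [Fact [Fact n [Fact n [Fact [Fact n [Fact [Stmt a]]] + [Stmt a]]]] + [Stmt a]]]
  [Body [Fact [Fact n [Fact n [Fact n [Fact [Fact [Stmt a]] + [Stmt a]]]]] + [Stmt a]]]
  [Body [Fact [Fact n [Fact n [Fact n [Fact [Stmt [Stmt a] + a]]]]] + [Stmt a]]]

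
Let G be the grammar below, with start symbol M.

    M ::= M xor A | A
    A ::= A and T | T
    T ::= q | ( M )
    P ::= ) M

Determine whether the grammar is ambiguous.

Unambiguous

(P is unreachable from M, so its rules don't affect L(M).) The grammar is stratified — M handles 'xor' (left-recursive), A handles 'and', T atoms. Each operator has a fixed associativity and precedence level, so every string has one parse.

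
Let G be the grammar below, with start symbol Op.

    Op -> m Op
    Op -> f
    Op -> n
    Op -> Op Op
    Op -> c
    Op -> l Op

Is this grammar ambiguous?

Ambiguous

Witness: c c c

Derivation 1: Op ⇒ Op Op ⇒ Op Op Op ⇒ c Op Op ⇒ c c Op ⇒ c c c
Derivation 2: Op ⇒ Op Op ⇒ c Op ⇒ c Op Op ⇒ c c Op ⇒ c c c

Two distinct leftmost derivations for the same string.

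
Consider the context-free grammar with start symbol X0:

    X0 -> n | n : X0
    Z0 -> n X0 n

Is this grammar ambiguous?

Unambiguous

(Z0 is unreachable from X0, so its rules don't affect L(X0).) The reachable grammar is A → atom sep A | atom. Each atom is followed by either the separator (recurse) or end-of-string (stop) — no choice point.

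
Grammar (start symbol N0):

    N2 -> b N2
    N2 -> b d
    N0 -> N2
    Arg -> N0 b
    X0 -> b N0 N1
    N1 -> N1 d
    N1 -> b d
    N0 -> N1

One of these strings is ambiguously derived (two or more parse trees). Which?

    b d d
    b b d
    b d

b d

b d d: 1 tree
b b d: 1 tree
b d: 2 trees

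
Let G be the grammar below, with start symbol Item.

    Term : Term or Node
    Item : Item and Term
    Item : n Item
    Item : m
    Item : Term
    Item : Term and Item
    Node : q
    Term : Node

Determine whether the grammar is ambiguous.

Witness: q and q

Derivation 1: Item ⇒ Item and Term ⇒ Term and Term ⇒ Node and Term ⇒ q and Term ⇒ q and Node ⇒ q and q
Derivation 2: Item ⇒ Term and Item ⇒ Node and Item ⇒ q and Item ⇒ q and Term ⇒ q and Node ⇒ q and q

Two distinct leftmost derivations for the same string.

Ambiguous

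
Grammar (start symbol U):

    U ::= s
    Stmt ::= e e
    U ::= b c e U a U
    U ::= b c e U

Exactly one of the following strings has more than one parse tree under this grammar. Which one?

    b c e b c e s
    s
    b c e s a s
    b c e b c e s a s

b c e b c e s: 1 tree
s: 1 tree
b c e s a s: 1 tree
b c e b c e s a s: 2 trees

b c e b c e s a s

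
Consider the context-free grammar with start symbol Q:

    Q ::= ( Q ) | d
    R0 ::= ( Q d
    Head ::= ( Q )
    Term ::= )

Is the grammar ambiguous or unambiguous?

(R0, Head, Term are unreachable from Q, so their rules don't affect L(Q).) L(Q) is { openⁿ atom closeⁿ : n ≥ 0 }. The bracket depth fixes n, and the derivation is forced at every step.

Unambiguous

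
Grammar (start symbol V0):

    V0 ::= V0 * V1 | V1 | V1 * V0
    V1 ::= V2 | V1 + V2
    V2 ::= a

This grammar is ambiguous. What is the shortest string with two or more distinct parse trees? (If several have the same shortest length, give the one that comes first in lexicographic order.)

length 1: no string has ≥2 trees
length 3: a * a has 2 parse trees

Two derivations of a * a:
  V0 ⇒ V0 * V1 ⇒ V1 * V1 ⇒ V2 * V1 ⇒ a * V1 ⇒ a * V2 ⇒ a * a
  V0 ⇒ V1 * V0 ⇒ V2 * V0 ⇒ a * V0 ⇒ a * V1 ⇒ a * V2 ⇒ a * a

a * a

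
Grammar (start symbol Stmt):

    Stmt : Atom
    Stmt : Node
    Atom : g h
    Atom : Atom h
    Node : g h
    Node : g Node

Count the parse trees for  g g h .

1

Parse trees for g g h:
  [Stmt [Node g [Node g h]]]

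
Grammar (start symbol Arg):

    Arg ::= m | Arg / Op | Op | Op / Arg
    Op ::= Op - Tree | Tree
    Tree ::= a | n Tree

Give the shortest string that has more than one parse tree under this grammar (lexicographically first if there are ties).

a / a

length 1: no string has ≥2 trees
length 2: no string has ≥2 trees
length 3: a / a has 2 parse trees

Two derivations of a / a:
  Arg ⇒ Arg / Op ⇒ Op / Op ⇒ Tree / Op ⇒ a / Op ⇒ a / Tree ⇒ a / a
  Arg ⇒ Op / Arg ⇒ Tree / Arg ⇒ a / Arg ⇒ a / Op ⇒ a / Tree ⇒ a / a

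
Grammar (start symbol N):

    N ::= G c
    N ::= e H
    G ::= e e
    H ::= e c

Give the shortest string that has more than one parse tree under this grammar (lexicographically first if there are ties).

length 3: e e c has 2 parse trees

Two derivations of e e c:
  N ⇒ G c ⇒ e e c
  N ⇒ e H ⇒ e e c

e e c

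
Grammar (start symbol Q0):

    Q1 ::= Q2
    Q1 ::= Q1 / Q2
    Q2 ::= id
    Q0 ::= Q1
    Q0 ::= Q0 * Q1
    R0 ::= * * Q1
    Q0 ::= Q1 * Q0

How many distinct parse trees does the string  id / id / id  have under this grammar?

Parse trees for id / id / id:
  [Q0 [Q1 [Q1 [Q1 [Q2 id]] / [Q2 id]] / [Q2 id]]]

1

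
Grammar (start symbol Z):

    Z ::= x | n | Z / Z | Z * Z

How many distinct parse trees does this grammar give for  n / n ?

1

Parse trees for n / n:
  [Z [Z n] / [Z n]]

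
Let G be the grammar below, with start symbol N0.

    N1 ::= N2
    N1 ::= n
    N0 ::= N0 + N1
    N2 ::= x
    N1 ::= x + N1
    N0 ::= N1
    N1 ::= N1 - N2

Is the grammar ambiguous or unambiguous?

Ambiguous

Witness: x + n

Derivation 1: N0 ⇒ N0 + N1 ⇒ N1 + N1 ⇒ N2 + N1 ⇒ x + N1 ⇒ x + n
Derivation 2: N0 ⇒ N1 ⇒ x + N1 ⇒ x + n

Two distinct leftmost derivations for the same string.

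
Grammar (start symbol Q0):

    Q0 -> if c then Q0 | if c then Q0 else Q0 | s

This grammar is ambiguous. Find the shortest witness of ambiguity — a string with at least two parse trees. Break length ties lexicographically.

length 1: no string has ≥2 trees
length 4: no string has ≥2 trees
length 6: no string has ≥2 trees
length 7: no string has ≥2 trees
length 9: if c then if c then s else s has 2 parse trees

Two derivations of if c then if c then s else s:
  Q0 ⇒ if c then Q0 ⇒ if c then if c then Q0 else Q0 ⇒ if c then if c then s else Q0 ⇒ if c then if c then s else s
  Q0 ⇒ if c then Q0 else Q0 ⇒ if c then if c then Q0 else Q0 ⇒ if c then if c then s else Q0 ⇒ if c then if c then s else s

if c then if c then s else s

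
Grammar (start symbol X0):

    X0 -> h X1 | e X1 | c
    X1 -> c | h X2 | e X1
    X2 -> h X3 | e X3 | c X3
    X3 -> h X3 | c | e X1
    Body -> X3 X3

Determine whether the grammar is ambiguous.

Only X0, X1, X2, X3 are reachable from X0; ignoring the rest: The reachable rules are right-linear with at most one rule per (nonterminal, next-terminal) pair. Each input token forces the next rule, so parsing is deterministic.

Unambiguous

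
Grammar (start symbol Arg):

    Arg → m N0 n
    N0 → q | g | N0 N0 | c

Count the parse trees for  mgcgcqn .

Parse trees for mgcgcqn (showing first 6 of 14):
  [Arg m [N0 [N0 g] [N0 [N0 c] [N0 [N0 g] [N0 [N0 c] [N0 q]]]]] n]
  [Arg m [N0 [N0 g] [N0 [N0 c] [N0 [N0 [N0 g] [N0 c]] [N0 q]]]] n]
  [Arg m [N0 [N0 g] [N0 [N0 [N0 c] [N0 g]] [N0 [N0 c] [N0 q]]]] n]
  [Arg m [N0 [N0 g] [N0 [N0 [N0 c] [N0 [N0 g] [N0 c]]] [N0 q]]] n]
  [Arg m [N0 [N0 g] [N0 [N0 [N0 [N0 c] [N0 g]] [N0 c]] [N0 q]]] n]
  [Arg m [N0 [N0 [N0 g] [N0 c]] [N0 [N0 g] [N0 [N0 c] [N0 q]]]] n]

14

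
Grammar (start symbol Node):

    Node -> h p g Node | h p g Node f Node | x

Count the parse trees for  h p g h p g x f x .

Parse trees for h p g h p g x f x:
  [Node h p g [Node h p g [Node x] f [Node x]]]
  [Node h p g [Node h p g [Node x]] f [Node x]]

2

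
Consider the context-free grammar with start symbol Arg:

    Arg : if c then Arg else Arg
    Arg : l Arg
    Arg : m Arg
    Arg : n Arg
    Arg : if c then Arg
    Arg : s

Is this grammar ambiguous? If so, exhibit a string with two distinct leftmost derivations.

Witness: if c then if c then s else s

Derivation 1: Arg ⇒ if c then Arg else Arg ⇒ if c then if c then Arg else Arg ⇒ if c then if c then s else Arg ⇒ if c then if c then s else s
Derivation 2: Arg ⇒ if c then Arg ⇒ if c then if c then Arg else Arg ⇒ if c then if c then s else Arg ⇒ if c then if c then s else s

Two distinct leftmost derivations for the same string.

Ambiguous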